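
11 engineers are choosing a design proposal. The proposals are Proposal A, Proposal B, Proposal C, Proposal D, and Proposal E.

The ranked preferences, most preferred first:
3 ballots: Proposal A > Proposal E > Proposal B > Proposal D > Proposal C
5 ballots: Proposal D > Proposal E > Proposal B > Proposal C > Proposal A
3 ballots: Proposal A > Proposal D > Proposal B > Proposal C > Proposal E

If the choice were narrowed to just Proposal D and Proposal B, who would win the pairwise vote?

Proposal D is ranked above Proposal B on 8 ballots; Proposal B above Proposal D on 3.

Proposal D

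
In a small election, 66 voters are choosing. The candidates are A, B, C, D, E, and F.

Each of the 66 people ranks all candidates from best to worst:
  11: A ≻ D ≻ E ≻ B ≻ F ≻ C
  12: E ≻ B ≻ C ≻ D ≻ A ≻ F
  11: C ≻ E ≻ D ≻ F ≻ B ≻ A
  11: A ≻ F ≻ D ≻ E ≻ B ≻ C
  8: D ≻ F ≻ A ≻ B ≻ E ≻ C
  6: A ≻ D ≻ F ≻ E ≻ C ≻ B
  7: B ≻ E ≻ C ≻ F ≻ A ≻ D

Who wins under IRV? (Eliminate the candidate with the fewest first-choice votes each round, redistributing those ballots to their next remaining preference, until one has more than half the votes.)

A

Round 1: A 28, B 7, C 11, D 8, E 12, F 0. F eliminated.
Round 2: A 28, B 7, C 11, D 8, E 12. B eliminated.
Round 3: A 28, C 11, D 8, E 19. D eliminated.
Round 4: A 36, C 11, E 19. A has a majority (≥34).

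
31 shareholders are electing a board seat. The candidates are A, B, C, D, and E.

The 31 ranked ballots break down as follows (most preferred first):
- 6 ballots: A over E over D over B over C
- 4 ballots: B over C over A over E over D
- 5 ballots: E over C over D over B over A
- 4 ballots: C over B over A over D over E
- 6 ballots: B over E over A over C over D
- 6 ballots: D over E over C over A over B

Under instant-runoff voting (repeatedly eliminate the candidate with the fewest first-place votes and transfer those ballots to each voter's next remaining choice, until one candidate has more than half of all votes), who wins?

D

Round 1: A 6, B 10, C 4, D 6, E 5. C eliminated.
Round 2: A 6, B 14, D 6, E 5. E eliminated.
Round 3: A 6, B 14, D 11. A eliminated.
Round 4: B 14, D 17. D has a majority (≥16).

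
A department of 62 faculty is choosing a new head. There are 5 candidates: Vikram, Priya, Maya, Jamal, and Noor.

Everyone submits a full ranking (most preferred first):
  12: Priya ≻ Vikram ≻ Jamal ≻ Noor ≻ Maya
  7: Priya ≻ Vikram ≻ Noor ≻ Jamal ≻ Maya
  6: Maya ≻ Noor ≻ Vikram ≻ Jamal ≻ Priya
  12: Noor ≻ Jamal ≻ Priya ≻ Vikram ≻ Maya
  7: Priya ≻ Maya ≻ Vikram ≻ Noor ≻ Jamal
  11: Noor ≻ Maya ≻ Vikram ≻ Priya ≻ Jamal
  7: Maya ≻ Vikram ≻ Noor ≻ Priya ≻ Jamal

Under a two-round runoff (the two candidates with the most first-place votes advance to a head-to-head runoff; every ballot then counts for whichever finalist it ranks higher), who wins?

Noor

Round 1 first-place votes: Vikram 0, Priya 26, Maya 13, Jamal 0, Noor 23. Priya and Noor advance.
Runoff: Priya is ranked above Noor on 26 ballots, Noor above Priya on 36.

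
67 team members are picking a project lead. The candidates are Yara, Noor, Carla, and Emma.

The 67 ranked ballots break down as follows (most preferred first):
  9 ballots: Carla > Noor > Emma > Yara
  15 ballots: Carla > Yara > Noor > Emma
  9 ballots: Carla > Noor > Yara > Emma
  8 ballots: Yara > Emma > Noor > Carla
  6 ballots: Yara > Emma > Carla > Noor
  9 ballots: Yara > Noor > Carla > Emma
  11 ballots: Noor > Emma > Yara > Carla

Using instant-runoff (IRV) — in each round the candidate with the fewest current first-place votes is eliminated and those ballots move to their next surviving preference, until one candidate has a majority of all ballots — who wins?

Yara

Round 1: Yara 23, Noor 11, Carla 33, Emma 0. Emma eliminated.
Round 2: Yara 23, Noor 11, Carla 33. Noor eliminated.
Round 3: Yara 34, Carla 33. Yara has a majority (≥34).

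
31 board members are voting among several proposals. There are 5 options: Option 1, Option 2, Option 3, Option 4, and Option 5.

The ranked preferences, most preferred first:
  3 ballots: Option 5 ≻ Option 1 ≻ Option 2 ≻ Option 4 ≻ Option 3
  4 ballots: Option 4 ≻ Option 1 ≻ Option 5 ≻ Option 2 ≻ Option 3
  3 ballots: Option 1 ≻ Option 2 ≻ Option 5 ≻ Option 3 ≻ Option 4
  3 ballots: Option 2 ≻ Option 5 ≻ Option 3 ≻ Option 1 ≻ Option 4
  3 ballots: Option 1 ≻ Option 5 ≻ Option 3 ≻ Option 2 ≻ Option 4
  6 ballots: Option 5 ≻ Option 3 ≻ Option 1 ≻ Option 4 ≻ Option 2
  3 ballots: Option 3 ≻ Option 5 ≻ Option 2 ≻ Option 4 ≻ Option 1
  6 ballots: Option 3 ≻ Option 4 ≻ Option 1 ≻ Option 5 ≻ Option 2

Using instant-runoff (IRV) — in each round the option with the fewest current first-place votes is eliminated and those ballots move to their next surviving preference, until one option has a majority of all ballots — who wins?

Option 1

Round 1: Option 1 6, Option 2 3, Option 3 9, Option 4 4, Option 5 9. Option 2 eliminated.
Round 2: Option 1 6, Option 3 9, Option 4 4, Option 5 12. Option 4 eliminated.
Round 3: Option 1 10, Option 3 9, Option 5 12. Option 3 eliminated.
Round 4: Option 1 16, Option 5 15. Option 1 has a majority (≥16).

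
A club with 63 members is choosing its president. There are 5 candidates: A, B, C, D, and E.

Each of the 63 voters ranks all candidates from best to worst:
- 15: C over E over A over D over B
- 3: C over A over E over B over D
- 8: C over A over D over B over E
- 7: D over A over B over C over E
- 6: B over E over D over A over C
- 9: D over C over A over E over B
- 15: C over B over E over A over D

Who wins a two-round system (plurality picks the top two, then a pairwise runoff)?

C

Round 1 first-place votes: A 0, B 6, C 41, D 16, E 0. C and D advance.
Runoff: C is ranked above D on 41 ballots, D above C on 22.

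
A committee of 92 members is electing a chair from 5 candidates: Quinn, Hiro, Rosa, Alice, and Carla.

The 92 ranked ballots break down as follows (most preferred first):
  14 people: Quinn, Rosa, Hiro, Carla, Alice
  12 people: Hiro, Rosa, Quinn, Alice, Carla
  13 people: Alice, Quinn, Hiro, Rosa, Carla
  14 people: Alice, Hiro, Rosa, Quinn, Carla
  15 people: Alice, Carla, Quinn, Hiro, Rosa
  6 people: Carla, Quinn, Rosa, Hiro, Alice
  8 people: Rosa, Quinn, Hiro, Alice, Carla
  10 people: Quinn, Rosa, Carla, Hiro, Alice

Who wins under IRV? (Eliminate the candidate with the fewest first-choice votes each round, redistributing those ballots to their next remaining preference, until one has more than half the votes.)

Quinn

Round 1: Quinn 24, Hiro 12, Rosa 8, Alice 42, Carla 6. Carla eliminated.
Round 2: Quinn 30, Hiro 12, Rosa 8, Alice 42. Rosa eliminated.
Round 3: Quinn 38, Hiro 12, Alice 42. Hiro eliminated.
Round 4: Quinn 50, Alice 42. Quinn has a majority (≥47).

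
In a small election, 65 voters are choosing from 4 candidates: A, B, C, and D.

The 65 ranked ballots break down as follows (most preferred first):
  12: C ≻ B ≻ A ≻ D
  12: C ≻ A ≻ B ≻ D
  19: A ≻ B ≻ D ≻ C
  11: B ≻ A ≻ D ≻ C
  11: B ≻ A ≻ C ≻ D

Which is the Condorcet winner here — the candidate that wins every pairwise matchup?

B vs A: 34–31
B vs C: 41–24
B vs D: 65–0
B beats every other candidate.

B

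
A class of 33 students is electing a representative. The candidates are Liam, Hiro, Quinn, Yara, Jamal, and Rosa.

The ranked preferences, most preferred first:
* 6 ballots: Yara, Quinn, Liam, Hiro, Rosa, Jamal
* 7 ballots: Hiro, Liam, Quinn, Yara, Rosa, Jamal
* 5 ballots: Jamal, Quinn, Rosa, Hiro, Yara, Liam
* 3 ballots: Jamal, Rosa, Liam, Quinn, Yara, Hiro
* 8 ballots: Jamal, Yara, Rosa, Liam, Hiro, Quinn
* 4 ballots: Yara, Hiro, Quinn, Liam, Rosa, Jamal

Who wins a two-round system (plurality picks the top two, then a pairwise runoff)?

Yara

Round 1 first-place votes: Liam 0, Hiro 7, Quinn 0, Yara 10, Jamal 16, Rosa 0. Jamal and Yara advance.
Runoff: Jamal is ranked above Yara on 16 ballots, Yara above Jamal on 17.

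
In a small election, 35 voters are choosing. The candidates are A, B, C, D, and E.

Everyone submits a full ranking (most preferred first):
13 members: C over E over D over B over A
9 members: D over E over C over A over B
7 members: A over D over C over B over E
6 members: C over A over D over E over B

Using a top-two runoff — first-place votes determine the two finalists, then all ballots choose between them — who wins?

C

Round 1 first-place votes: A 7, B 0, C 19, D 9, E 0. C and D advance.
Runoff: C is ranked above D on 19 ballots, D above C on 16.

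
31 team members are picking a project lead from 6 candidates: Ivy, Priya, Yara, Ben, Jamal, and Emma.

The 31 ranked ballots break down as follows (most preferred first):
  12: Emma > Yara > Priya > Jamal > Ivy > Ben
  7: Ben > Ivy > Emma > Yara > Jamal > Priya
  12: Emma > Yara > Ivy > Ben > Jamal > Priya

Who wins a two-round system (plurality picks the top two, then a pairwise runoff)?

Round 1 first-place votes: Ivy 0, Priya 0, Yara 0, Ben 7, Jamal 0, Emma 24. Emma and Ben advance.
Runoff: Emma is ranked above Ben on 24 ballots, Ben above Emma on 7.

Emma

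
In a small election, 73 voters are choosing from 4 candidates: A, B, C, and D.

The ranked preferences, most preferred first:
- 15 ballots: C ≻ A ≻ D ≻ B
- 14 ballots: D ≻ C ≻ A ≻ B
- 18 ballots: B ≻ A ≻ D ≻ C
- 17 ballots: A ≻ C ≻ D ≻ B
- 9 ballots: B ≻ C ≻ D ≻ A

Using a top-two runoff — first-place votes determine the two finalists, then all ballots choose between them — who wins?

Round 1 first-place votes: A 17, B 27, C 15, D 14. B and A advance.
Runoff: B is ranked above A on 27 ballots, A above B on 46.

A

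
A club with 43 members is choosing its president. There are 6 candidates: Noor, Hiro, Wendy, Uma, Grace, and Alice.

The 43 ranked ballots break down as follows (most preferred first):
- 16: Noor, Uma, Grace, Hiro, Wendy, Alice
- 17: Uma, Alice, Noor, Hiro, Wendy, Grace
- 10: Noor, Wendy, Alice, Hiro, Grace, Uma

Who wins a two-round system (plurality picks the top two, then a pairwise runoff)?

Round 1 first-place votes: Noor 26, Hiro 0, Wendy 0, Uma 17, Grace 0, Alice 0. Noor and Uma advance.
Runoff: Noor is ranked above Uma on 26 ballots, Uma above Noor on 17.

Noor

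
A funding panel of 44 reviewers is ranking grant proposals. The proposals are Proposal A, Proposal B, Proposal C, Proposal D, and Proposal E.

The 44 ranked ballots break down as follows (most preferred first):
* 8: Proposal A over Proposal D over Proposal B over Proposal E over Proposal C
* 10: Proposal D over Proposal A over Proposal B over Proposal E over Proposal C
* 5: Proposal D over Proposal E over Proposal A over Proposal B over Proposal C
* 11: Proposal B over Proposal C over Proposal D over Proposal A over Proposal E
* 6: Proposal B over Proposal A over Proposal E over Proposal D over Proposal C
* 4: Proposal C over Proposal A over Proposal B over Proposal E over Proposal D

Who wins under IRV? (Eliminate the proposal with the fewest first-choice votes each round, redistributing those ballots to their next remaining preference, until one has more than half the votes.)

Proposal D

Round 1: Proposal A 8, Proposal B 17, Proposal C 4, Proposal D 15, Proposal E 0. Proposal E eliminated.
Round 2: Proposal A 8, Proposal B 17, Proposal C 4, Proposal D 15. Proposal C eliminated.
Round 3: Proposal A 12, Proposal B 17, Proposal D 15. Proposal A eliminated.
Round 4: Proposal B 21, Proposal D 23. Proposal D has a majority (≥23).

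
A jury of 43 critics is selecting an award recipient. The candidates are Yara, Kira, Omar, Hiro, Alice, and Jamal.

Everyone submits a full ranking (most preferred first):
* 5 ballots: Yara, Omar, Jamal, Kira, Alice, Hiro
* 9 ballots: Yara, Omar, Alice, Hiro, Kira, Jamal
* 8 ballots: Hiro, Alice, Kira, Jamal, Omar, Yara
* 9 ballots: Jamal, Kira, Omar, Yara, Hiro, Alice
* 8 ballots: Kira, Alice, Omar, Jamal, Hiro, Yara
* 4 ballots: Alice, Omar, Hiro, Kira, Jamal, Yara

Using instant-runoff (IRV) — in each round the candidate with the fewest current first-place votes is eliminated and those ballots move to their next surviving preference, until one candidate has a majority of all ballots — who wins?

Jamal

Round 1: Yara 14, Kira 8, Omar 0, Hiro 8, Alice 4, Jamal 9. Omar eliminated.
Round 2: Yara 14, Kira 8, Hiro 8, Alice 4, Jamal 9. Alice eliminated.
Round 3: Yara 14, Kira 8, Hiro 12, Jamal 9. Kira eliminated.
Round 4: Yara 14, Hiro 12, Jamal 17. Hiro eliminated.
Round 5: Yara 14, Jamal 29. Jamal has a majority (≥22).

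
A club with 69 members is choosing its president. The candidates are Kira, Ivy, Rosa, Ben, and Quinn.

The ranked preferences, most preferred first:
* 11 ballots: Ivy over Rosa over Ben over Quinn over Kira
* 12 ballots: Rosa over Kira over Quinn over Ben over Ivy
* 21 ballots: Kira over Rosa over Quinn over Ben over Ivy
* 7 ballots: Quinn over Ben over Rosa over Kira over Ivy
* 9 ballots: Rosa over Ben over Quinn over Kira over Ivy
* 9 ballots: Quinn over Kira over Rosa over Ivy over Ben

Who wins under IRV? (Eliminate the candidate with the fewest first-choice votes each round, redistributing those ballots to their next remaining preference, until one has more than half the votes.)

Rosa

Round 1: Kira 21, Ivy 11, Rosa 21, Ben 0, Quinn 16. Ben eliminated.
Round 2: Kira 21, Ivy 11, Rosa 21, Quinn 16. Ivy eliminated.
Round 3: Kira 21, Rosa 32, Quinn 16. Quinn eliminated.
Round 4: Kira 30, Rosa 39. Rosa has a majority (≥35).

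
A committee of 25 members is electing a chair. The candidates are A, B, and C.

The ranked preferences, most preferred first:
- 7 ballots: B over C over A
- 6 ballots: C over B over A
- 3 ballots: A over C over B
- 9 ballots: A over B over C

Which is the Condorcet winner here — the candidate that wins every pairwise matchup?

B

B vs A: 13–12
B vs C: 16–9
B beats every other candidate.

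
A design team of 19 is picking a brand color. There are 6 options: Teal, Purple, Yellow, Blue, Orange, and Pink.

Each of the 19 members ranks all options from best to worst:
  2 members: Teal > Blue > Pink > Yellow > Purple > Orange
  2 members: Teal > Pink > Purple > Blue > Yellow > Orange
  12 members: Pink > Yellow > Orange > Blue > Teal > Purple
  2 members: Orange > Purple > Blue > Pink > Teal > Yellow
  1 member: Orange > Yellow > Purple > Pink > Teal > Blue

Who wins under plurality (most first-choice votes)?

First-place votes: Teal 4, Purple 0, Yellow 0, Blue 0, Orange 3, Pink 12.

Pink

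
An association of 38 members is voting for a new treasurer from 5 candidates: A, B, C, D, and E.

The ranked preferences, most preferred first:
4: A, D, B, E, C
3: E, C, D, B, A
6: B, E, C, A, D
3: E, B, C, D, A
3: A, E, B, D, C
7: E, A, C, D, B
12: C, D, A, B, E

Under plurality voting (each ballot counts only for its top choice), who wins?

E

First-place votes: A 7, B 6, C 12, D 0, E 13.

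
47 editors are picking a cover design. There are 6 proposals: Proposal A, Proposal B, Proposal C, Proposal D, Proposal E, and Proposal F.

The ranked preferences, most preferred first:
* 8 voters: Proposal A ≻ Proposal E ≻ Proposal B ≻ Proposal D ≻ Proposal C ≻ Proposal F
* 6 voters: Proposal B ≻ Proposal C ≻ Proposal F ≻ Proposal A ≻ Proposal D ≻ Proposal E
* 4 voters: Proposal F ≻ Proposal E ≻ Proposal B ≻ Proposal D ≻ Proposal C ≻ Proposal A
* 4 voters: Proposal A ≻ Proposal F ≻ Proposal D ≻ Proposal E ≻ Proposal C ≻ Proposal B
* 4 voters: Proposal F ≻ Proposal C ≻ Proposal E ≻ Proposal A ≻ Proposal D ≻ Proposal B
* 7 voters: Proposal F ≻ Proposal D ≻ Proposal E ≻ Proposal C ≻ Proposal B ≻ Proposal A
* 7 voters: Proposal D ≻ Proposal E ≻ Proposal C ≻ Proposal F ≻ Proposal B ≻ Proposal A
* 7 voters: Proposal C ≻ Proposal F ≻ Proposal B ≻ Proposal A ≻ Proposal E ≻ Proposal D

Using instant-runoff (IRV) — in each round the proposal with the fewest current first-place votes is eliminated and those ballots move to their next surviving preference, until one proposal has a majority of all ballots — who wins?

Round 1: Proposal A 12, Proposal B 6, Proposal C 7, Proposal D 7, Proposal E 0, Proposal F 15. Proposal E eliminated.
Round 2: Proposal A 12, Proposal B 6, Proposal C 7, Proposal D 7, Proposal F 15. Proposal B eliminated.
Round 3: Proposal A 12, Proposal C 13, Proposal D 7, Proposal F 15. Proposal D eliminated.
Round 4: Proposal A 12, Proposal C 20, Proposal F 15. Proposal A eliminated.
Round 5: Proposal C 28, Proposal F 19. Proposal C has a majority (≥24).

Proposal C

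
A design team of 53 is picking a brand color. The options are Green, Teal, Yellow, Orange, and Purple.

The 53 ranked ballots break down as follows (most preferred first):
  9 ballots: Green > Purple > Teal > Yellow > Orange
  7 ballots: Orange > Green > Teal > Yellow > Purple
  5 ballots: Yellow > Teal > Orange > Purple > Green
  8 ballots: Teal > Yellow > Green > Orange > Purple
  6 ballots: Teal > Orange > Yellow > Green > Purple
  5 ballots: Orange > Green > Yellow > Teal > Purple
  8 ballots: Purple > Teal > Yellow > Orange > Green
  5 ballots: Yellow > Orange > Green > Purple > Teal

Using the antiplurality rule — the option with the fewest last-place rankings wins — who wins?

Yellow

Last-place votes: Green 13, Teal 5, Yellow 0, Orange 9, Purple 26.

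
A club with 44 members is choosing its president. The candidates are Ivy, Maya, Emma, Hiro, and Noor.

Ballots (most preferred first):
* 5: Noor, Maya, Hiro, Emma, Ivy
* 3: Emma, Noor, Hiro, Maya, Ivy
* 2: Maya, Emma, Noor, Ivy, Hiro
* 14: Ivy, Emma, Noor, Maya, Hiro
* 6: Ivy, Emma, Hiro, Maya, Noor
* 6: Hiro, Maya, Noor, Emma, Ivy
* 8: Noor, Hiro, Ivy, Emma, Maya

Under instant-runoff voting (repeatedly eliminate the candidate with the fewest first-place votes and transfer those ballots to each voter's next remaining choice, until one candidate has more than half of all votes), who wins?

Noor

Round 1: Ivy 20, Maya 2, Emma 3, Hiro 6, Noor 13. Maya eliminated.
Round 2: Ivy 20, Emma 5, Hiro 6, Noor 13. Emma eliminated.
Round 3: Ivy 20, Hiro 6, Noor 18. Hiro eliminated.
Round 4: Ivy 20, Noor 24. Noor has a majority (≥23).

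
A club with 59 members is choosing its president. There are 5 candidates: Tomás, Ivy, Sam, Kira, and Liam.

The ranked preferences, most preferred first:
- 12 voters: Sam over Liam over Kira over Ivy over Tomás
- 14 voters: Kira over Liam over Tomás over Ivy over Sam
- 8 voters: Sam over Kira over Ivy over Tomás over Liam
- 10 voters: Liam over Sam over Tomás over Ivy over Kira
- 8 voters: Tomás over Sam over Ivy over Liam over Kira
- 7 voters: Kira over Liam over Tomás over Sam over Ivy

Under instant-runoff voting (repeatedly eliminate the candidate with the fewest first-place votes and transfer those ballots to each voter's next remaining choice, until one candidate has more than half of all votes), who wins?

Sam

Round 1: Tomás 8, Ivy 0, Sam 20, Kira 21, Liam 10. Ivy eliminated.
Round 2: Tomás 8, Sam 20, Kira 21, Liam 10. Tomás eliminated.
Round 3: Sam 28, Kira 21, Liam 10. Liam eliminated.
Round 4: Sam 38, Kira 21. Sam has a majority (≥30).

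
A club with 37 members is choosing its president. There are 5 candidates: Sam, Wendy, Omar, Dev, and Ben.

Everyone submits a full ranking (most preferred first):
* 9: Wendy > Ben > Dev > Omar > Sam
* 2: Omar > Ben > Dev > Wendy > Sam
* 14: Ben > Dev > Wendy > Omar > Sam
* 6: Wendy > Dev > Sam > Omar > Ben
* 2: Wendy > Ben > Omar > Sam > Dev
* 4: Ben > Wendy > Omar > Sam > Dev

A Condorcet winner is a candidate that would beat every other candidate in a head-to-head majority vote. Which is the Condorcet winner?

Ben

Ben vs Sam: 31–6
Ben vs Wendy: 20–17
Ben vs Omar: 29–8
Ben vs Dev: 31–6
Ben beats every other candidate.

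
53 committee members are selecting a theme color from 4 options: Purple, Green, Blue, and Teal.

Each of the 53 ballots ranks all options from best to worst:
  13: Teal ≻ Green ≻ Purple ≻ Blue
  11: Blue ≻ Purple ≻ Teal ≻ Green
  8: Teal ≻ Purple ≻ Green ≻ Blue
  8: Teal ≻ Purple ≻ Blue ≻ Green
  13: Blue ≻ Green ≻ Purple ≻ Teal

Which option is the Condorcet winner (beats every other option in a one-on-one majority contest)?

Teal

Teal vs Purple: 29–24
Teal vs Green: 40–13
Teal vs Blue: 29–24
Teal beats every other option.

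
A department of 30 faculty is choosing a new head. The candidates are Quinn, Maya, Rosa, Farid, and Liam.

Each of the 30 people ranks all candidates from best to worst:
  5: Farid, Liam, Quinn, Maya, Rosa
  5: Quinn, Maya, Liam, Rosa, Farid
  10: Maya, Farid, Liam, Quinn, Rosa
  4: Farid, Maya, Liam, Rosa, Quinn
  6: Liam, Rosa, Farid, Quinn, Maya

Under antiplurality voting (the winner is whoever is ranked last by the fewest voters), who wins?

Liam

Last-place votes: Quinn 4, Maya 6, Rosa 15, Farid 5, Liam 0.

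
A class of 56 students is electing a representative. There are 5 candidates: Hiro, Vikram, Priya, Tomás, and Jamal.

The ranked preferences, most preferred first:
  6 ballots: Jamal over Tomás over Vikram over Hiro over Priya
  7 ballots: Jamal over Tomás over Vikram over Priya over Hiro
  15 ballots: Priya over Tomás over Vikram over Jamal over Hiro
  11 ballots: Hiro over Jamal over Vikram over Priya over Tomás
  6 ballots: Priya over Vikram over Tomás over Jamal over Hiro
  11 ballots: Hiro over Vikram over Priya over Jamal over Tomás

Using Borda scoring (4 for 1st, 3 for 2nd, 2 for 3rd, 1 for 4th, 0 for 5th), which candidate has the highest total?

Hiro: 6×1 + 7×0 + 15×0 + 11×4 + 6×0 + 11×4 = 94
Vikram: 6×2 + 7×2 + 15×2 + 11×2 + 6×3 + 11×3 = 129
Priya: 6×0 + 7×1 + 15×4 + 11×1 + 6×4 + 11×2 = 124
Tomás: 6×3 + 7×3 + 15×3 + 11×0 + 6×2 + 11×0 = 96
Jamal: 6×4 + 7×4 + 15×1 + 11×3 + 6×1 + 11×1 = 117

Vikram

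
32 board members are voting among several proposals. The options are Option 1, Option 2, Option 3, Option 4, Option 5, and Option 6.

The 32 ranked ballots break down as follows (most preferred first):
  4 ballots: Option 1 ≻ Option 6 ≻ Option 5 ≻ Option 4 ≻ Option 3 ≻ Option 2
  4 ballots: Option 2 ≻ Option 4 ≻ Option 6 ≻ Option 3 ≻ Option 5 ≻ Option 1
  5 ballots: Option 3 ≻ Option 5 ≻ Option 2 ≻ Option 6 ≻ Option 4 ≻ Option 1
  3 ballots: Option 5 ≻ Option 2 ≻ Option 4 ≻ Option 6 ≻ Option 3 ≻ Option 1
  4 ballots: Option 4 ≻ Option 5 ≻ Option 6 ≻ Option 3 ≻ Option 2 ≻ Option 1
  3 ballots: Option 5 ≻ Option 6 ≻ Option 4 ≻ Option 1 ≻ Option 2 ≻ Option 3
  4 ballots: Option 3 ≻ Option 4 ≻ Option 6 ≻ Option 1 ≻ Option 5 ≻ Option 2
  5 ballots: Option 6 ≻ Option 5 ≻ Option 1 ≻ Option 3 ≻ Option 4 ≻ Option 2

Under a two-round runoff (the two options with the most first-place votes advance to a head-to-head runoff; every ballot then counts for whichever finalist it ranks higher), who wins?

Option 5

Round 1 first-place votes: Option 1 4, Option 2 4, Option 3 9, Option 4 4, Option 5 6, Option 6 5. Option 3 and Option 5 advance.
Runoff: Option 3 is ranked above Option 5 on 13 ballots, Option 5 above Option 3 on 19.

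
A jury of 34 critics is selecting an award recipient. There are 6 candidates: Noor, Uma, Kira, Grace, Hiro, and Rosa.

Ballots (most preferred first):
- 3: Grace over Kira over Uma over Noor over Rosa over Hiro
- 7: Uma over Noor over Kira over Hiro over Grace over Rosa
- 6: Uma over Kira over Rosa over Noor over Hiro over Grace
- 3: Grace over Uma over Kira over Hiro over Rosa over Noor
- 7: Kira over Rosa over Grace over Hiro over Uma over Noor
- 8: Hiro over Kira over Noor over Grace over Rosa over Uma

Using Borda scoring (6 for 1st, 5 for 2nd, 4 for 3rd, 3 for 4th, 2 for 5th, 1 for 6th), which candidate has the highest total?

Noor: 3×3 + 7×5 + 6×3 + 3×1 + 7×1 + 8×4 = 104
Uma: 3×4 + 7×6 + 6×6 + 3×5 + 7×2 + 8×1 = 127
Kira: 3×5 + 7×4 + 6×5 + 3×4 + 7×6 + 8×5 = 167
Grace: 3×6 + 7×2 + 6×1 + 3×6 + 7×4 + 8×3 = 108
Hiro: 3×1 + 7×3 + 6×2 + 3×3 + 7×3 + 8×6 = 114
Rosa: 3×2 + 7×1 + 6×4 + 3×2 + 7×5 + 8×2 = 94

Kira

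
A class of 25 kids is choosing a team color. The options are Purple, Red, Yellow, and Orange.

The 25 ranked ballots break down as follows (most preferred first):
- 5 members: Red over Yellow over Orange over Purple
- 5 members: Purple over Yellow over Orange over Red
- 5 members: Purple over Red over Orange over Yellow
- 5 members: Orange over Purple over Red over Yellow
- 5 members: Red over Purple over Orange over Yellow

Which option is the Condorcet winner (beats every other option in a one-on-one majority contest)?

Purple vs Red: 15–10
Purple vs Yellow: 20–5
Purple vs Orange: 15–10
Purple beats every other option.

Purple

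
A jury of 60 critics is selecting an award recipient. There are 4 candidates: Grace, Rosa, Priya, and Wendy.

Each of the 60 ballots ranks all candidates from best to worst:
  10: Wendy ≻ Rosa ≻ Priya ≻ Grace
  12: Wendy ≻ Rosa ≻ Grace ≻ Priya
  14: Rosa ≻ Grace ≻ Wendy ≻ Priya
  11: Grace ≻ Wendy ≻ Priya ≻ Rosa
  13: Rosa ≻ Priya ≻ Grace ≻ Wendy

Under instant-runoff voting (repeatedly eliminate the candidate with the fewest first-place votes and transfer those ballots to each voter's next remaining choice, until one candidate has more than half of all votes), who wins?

Wendy

Round 1: Grace 11, Rosa 27, Priya 0, Wendy 22. Priya eliminated.
Round 2: Grace 11, Rosa 27, Wendy 22. Grace eliminated.
Round 3: Rosa 27, Wendy 33. Wendy has a majority (≥31).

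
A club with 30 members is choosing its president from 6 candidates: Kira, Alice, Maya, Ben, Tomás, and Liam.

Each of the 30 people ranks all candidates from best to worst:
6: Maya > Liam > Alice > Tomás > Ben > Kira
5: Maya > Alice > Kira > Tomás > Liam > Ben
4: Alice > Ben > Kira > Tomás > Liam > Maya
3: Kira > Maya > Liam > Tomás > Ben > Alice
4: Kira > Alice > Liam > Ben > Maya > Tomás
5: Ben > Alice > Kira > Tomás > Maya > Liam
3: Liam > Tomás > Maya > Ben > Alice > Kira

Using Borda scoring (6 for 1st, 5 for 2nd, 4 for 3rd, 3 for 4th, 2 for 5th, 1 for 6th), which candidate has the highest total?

Alice

Kira: 6×1 + 5×4 + 4×4 + 3×6 + 4×6 + 5×4 + 3×1 = 107
Alice: 6×4 + 5×5 + 4×6 + 3×1 + 4×5 + 5×5 + 3×2 = 127
Maya: 6×6 + 5×6 + 4×1 + 3×5 + 4×2 + 5×2 + 3×4 = 115
Ben: 6×2 + 5×1 + 4×5 + 3×2 + 4×3 + 5×6 + 3×3 = 94
Tomás: 6×3 + 5×3 + 4×3 + 3×3 + 4×1 + 5×3 + 3×5 = 88
Liam: 6×5 + 5×2 + 4×2 + 3×4 + 4×4 + 5×1 + 3×6 = 99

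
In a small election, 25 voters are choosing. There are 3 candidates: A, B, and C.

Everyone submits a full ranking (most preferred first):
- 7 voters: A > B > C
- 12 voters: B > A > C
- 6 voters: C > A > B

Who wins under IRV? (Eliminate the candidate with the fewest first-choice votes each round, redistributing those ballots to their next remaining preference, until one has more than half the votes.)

Round 1: A 7, B 12, C 6. C eliminated.
Round 2: A 13, B 12. A has a majority (≥13).

A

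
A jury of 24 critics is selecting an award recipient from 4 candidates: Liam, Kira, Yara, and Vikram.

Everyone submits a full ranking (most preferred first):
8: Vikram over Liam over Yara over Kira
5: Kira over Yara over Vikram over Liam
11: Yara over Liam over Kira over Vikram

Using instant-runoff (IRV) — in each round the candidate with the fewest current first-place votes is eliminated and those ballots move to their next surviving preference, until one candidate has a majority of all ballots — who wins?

Round 1: Liam 0, Kira 5, Yara 11, Vikram 8. Liam eliminated.
Round 2: Kira 5, Yara 11, Vikram 8. Kira eliminated.
Round 3: Yara 16, Vikram 8. Yara has a majority (≥13).

Yara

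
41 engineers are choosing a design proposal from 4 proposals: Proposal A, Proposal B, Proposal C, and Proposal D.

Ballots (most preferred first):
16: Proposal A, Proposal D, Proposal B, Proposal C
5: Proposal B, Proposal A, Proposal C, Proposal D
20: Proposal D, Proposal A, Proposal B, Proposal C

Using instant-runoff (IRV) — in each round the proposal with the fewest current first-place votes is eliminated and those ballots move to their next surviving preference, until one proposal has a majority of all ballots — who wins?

Proposal A

Round 1: Proposal A 16, Proposal B 5, Proposal C 0, Proposal D 20. Proposal C eliminated.
Round 2: Proposal A 16, Proposal B 5, Proposal D 20. Proposal B eliminated.
Round 3: Proposal A 21, Proposal D 20. Proposal A has a majority (≥21).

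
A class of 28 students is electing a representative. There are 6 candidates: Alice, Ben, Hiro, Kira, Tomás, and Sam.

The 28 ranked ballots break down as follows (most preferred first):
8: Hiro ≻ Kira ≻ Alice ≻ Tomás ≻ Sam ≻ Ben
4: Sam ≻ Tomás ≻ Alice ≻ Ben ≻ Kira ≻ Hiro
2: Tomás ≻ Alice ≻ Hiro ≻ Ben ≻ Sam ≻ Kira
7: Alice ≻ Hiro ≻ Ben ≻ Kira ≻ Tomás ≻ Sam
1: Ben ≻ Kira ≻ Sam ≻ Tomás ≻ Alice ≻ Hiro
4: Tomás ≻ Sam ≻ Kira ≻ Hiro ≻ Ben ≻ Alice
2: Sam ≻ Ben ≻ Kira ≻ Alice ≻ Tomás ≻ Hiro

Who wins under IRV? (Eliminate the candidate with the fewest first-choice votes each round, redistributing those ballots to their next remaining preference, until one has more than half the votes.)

Alice

Round 1: Alice 7, Ben 1, Hiro 8, Kira 0, Tomás 6, Sam 6. Kira eliminated.
Round 2: Alice 7, Ben 1, Hiro 8, Tomás 6, Sam 6. Ben eliminated.
Round 3: Alice 7, Hiro 8, Tomás 6, Sam 7. Tomás eliminated.
Round 4: Alice 9, Hiro 8, Sam 11. Hiro eliminated.
Round 5: Alice 17, Sam 11. Alice has a majority (≥15).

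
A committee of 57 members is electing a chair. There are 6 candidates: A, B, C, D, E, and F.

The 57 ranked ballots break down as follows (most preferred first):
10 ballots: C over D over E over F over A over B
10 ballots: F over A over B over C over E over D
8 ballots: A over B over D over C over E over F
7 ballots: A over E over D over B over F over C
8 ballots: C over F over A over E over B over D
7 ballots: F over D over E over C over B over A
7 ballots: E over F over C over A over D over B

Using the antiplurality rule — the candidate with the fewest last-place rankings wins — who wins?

E

Last-place votes: A 7, B 17, C 7, D 18, E 0, F 8.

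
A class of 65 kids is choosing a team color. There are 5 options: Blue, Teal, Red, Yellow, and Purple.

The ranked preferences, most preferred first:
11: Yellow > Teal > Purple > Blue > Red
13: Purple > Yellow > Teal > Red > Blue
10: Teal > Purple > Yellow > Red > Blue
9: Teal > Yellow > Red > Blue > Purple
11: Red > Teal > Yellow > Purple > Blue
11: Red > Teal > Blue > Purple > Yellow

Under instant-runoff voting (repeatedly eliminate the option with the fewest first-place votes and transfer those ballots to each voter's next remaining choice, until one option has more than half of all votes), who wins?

Round 1: Blue 0, Teal 19, Red 22, Yellow 11, Purple 13. Blue eliminated.
Round 2: Teal 19, Red 22, Yellow 11, Purple 13. Yellow eliminated.
Round 3: Teal 30, Red 22, Purple 13. Purple eliminated.
Round 4: Teal 43, Red 22. Teal has a majority (≥33).

Teal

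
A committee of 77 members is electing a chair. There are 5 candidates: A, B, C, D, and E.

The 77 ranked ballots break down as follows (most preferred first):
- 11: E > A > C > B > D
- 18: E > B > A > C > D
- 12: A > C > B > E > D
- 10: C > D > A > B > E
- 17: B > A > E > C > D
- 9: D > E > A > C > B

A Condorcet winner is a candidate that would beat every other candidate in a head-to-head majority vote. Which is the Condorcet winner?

A

A vs B: 42–35
A vs C: 67–10
A vs D: 58–19
A vs E: 39–38
A beats every other candidate.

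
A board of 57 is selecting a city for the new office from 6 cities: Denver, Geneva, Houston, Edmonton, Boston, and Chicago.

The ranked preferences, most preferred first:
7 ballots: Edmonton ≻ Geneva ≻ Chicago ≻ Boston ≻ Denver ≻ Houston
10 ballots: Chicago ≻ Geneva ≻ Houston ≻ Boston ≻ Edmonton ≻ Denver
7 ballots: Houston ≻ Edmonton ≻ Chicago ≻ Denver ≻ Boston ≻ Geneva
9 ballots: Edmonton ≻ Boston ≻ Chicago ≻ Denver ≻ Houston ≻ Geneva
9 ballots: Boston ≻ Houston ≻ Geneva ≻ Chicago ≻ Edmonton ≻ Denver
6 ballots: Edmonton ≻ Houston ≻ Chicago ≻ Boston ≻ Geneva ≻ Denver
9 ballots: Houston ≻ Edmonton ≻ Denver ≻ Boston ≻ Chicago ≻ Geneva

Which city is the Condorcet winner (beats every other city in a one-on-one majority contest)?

Houston

Houston vs Denver: 41–16
Houston vs Geneva: 40–17
Houston vs Edmonton: 35–22
Houston vs Boston: 32–25
Houston vs Chicago: 31–26
Houston beats every other city.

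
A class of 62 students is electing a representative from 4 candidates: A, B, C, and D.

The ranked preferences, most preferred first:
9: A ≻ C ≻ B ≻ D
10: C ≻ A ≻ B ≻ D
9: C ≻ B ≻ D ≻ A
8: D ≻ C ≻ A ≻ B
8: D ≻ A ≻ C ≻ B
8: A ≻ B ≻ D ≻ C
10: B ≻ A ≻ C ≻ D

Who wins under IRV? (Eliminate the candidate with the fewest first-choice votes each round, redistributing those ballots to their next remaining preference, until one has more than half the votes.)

A

Round 1: A 17, B 10, C 19, D 16. B eliminated.
Round 2: A 27, C 19, D 16. D eliminated.
Round 3: A 35, C 27. A has a majority (≥32).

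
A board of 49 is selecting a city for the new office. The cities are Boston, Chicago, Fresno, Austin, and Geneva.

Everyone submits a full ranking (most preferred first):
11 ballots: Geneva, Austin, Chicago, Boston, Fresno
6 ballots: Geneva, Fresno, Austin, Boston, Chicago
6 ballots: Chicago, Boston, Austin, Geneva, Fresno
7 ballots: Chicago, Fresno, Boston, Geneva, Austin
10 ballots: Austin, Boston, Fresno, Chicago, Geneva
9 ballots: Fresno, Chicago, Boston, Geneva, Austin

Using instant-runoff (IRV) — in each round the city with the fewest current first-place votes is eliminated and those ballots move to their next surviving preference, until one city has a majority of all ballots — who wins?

Chicago

Round 1: Boston 0, Chicago 13, Fresno 9, Austin 10, Geneva 17. Boston eliminated.
Round 2: Chicago 13, Fresno 9, Austin 10, Geneva 17. Fresno eliminated.
Round 3: Chicago 22, Austin 10, Geneva 17. Austin eliminated.
Round 4: Chicago 32, Geneva 17. Chicago has a majority (≥25).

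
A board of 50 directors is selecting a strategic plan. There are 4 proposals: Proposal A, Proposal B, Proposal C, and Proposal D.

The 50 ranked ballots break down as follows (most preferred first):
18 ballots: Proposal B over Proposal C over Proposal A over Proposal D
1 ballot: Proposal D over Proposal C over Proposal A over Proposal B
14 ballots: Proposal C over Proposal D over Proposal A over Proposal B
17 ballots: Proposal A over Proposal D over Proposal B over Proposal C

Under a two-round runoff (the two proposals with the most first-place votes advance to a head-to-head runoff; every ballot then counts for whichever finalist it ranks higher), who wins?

Round 1 first-place votes: Proposal A 17, Proposal B 18, Proposal C 14, Proposal D 1. Proposal B and Proposal A advance.
Runoff: Proposal B is ranked above Proposal A on 18 ballots, Proposal A above Proposal B on 32.

Proposal A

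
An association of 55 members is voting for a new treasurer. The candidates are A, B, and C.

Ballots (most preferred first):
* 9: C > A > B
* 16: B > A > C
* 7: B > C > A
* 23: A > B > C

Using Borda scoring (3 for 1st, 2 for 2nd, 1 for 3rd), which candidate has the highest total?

A

A: 9×2 + 16×2 + 7×1 + 23×3 = 126
B: 9×1 + 16×3 + 7×3 + 23×2 = 124
C: 9×3 + 16×1 + 7×2 + 23×1 = 80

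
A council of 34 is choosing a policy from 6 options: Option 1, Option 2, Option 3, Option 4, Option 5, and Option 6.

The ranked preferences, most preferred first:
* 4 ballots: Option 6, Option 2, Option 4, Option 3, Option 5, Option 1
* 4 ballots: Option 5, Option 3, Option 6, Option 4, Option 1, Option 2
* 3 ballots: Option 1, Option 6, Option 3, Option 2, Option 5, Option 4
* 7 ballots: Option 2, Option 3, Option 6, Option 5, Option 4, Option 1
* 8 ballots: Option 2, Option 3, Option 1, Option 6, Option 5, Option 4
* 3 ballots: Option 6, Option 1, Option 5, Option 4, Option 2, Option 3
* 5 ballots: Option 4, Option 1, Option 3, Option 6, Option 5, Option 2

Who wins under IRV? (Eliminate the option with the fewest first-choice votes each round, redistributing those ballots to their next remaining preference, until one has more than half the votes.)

Round 1: Option 1 3, Option 2 15, Option 3 0, Option 4 5, Option 5 4, Option 6 7. Option 3 eliminated.
Round 2: Option 1 3, Option 2 15, Option 4 5, Option 5 4, Option 6 7. Option 1 eliminated.
Round 3: Option 2 15, Option 4 5, Option 5 4, Option 6 10. Option 5 eliminated.
Round 4: Option 2 15, Option 4 5, Option 6 14. Option 4 eliminated.
Round 5: Option 2 15, Option 6 19. Option 6 has a majority (≥18).

Option 6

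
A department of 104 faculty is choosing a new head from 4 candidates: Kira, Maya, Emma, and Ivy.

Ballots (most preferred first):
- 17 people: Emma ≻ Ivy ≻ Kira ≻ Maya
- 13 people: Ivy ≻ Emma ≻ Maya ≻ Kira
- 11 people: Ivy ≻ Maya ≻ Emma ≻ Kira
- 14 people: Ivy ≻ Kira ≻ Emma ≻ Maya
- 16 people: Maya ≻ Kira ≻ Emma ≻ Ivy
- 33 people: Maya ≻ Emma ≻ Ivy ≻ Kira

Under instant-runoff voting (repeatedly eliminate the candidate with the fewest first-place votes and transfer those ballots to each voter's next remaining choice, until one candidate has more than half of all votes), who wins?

Ivy

Round 1: Kira 0, Maya 49, Emma 17, Ivy 38. Kira eliminated.
Round 2: Maya 49, Emma 17, Ivy 38. Emma eliminated.
Round 3: Maya 49, Ivy 55. Ivy has a majority (≥53).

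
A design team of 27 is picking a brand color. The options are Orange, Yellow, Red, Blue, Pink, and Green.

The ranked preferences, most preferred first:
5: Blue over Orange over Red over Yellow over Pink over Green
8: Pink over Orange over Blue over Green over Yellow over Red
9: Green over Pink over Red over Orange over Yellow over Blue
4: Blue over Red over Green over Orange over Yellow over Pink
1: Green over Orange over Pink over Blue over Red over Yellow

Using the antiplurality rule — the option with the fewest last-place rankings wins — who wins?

Last-place votes: Orange 0, Yellow 1, Red 8, Blue 9, Pink 4, Green 5.

Orange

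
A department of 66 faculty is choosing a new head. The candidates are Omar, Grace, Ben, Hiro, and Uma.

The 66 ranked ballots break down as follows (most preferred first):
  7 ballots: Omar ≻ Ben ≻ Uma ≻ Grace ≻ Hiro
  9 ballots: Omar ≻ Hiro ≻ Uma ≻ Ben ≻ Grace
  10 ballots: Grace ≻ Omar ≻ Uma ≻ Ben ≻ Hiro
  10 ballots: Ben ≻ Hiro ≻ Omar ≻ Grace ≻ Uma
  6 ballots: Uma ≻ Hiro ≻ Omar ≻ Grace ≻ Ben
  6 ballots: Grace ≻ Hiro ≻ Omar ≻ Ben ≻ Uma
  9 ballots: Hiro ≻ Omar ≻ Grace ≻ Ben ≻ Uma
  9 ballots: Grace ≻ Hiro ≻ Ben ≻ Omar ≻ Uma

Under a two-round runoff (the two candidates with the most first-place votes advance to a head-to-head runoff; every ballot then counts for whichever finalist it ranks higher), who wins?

Omar

Round 1 first-place votes: Omar 16, Grace 25, Ben 10, Hiro 9, Uma 6. Grace and Omar advance.
Runoff: Grace is ranked above Omar on 25 ballots, Omar above Grace on 41.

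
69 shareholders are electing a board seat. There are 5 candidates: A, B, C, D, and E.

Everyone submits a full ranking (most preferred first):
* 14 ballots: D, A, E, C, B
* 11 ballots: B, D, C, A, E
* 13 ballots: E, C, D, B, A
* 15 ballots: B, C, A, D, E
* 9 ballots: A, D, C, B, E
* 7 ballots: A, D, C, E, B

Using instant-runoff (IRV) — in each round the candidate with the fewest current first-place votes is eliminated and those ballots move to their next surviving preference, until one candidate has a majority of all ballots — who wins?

D

Round 1: A 16, B 26, C 0, D 14, E 13. C eliminated.
Round 2: A 16, B 26, D 14, E 13. E eliminated.
Round 3: A 16, B 26, D 27. A eliminated.
Round 4: B 26, D 43. D has a majority (≥35).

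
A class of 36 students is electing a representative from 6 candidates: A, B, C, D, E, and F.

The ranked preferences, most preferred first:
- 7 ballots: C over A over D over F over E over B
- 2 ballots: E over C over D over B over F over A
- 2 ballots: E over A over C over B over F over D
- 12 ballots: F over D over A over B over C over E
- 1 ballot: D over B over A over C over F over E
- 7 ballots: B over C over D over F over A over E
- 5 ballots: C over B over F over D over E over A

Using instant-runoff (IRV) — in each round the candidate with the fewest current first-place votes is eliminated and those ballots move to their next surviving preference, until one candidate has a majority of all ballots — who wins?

C

Round 1: A 0, B 7, C 12, D 1, E 4, F 12. A eliminated.
Round 2: B 7, C 12, D 1, E 4, F 12. D eliminated.
Round 3: B 8, C 12, E 4, F 12. E eliminated.
Round 4: B 8, C 16, F 12. B eliminated.
Round 5: C 24, F 12. C has a majority (≥19).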